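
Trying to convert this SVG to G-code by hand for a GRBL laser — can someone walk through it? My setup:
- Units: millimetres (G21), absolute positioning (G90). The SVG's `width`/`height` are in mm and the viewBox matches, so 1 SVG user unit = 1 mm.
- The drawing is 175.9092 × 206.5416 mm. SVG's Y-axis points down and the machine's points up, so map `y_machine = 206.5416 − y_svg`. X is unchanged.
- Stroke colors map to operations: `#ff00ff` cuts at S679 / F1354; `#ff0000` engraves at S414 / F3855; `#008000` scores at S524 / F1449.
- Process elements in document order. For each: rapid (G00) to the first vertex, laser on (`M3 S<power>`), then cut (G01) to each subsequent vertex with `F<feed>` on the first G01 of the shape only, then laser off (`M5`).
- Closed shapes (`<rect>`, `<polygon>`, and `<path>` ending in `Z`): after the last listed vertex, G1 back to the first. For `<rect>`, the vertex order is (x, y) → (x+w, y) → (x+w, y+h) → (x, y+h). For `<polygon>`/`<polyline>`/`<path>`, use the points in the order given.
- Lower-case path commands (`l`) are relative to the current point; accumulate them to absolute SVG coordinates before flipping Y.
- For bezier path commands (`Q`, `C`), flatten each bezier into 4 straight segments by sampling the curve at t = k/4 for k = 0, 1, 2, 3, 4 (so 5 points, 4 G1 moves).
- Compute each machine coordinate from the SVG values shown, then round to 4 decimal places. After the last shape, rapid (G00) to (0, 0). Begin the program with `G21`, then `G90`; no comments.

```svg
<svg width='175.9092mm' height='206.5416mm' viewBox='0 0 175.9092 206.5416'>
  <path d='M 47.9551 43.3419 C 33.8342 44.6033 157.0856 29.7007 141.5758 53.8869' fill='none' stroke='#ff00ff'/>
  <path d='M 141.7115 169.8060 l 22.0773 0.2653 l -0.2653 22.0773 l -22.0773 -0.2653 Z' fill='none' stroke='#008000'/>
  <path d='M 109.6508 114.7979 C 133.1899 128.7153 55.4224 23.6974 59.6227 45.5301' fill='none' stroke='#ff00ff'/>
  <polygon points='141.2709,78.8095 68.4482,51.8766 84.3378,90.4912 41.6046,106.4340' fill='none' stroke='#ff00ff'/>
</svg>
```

viewBox `0 0 175.9092 206.5416` with mm width/height → 1 unit = 1 mm. Flip: y_m = 206.5416 − y_svg.

**Shape 1** — `<path>` cubic bezier, stroke `#ff00ff` → cut (S679, F1354). Control points (SVG): P0=(47.9551,43.3419), P1=(33.8342,44.6033), P2=(157.0856,29.7007), P3=(141.5758,53.8869); sampled at t=k/4. Machine vertices: (47.9551,163.1997) → (58.8071,164.4211) → (95.2863,166.5240) → (131.5050,164.3285) → (141.5758,152.6547). Open path.

**Shape 2** — `<path>` regular polygon, stroke `#008000` → score (S524, F1449). Machine vertices: (141.7115,36.7356) → (163.7888,36.4703) → (163.5235,14.3930) → (141.4462,14.6583) → (141.7115,36.7356). Closed: final G1 returns to the first vertex.

**Shape 3** — `<path>` cubic bezier, stroke `#ff00ff` → cut (S679, F1354). Control points (SVG): P0=(109.6508,114.7979), P1=(133.1899,128.7153), P2=(55.4224,23.6974), P3=(59.6227,45.5301); sampled at t=k/4. Machine vertices: (109.6508,91.7437) → (111.1738,99.7656) → (91.8888,129.3458) → (68.9778,157.4419) → (59.6227,161.0115). Open path.

**Shape 4** — `<polygon>` closed polygon, stroke `#ff00ff` → cut (S679, F1354). Machine vertices: (141.2709,127.7321) → (68.4482,154.6650) → (84.3378,116.0504) → (41.6046,100.1076) → (141.2709,127.7321). Closed: final G1 returns to the first vertex.

G21
G90
G00 X47.9551 Y163.1997
M3 S679
G01 X58.8071 Y164.4211 F1354
G01 X95.2863 Y166.5240
G01 X131.5050 Y164.3285
G01 X141.5758 Y152.6547
M5
G00 X141.7115 Y36.7356
M3 S524
G01 X163.7888 Y36.4703 F1449
G01 X163.5235 Y14.3930
G01 X141.4462 Y14.6583
G01 X141.7115 Y36.7356
M5
G00 X109.6508 Y91.7437
M3 S679
G01 X111.1738 Y99.7656 F1354
G01 X91.8888 Y129.3458
G01 X68.9778 Y157.4419
G01 X59.6227 Y161.0115
M5
G00 X141.2709 Y127.7321
M3 S679
G01 X68.4482 Y154.6650 F1354
G01 X84.3378 Y116.0504
G01 X41.6046 Y100.1076
G01 X141.2709 Y127.7321
M5
G00 X0.0000 Y0.0000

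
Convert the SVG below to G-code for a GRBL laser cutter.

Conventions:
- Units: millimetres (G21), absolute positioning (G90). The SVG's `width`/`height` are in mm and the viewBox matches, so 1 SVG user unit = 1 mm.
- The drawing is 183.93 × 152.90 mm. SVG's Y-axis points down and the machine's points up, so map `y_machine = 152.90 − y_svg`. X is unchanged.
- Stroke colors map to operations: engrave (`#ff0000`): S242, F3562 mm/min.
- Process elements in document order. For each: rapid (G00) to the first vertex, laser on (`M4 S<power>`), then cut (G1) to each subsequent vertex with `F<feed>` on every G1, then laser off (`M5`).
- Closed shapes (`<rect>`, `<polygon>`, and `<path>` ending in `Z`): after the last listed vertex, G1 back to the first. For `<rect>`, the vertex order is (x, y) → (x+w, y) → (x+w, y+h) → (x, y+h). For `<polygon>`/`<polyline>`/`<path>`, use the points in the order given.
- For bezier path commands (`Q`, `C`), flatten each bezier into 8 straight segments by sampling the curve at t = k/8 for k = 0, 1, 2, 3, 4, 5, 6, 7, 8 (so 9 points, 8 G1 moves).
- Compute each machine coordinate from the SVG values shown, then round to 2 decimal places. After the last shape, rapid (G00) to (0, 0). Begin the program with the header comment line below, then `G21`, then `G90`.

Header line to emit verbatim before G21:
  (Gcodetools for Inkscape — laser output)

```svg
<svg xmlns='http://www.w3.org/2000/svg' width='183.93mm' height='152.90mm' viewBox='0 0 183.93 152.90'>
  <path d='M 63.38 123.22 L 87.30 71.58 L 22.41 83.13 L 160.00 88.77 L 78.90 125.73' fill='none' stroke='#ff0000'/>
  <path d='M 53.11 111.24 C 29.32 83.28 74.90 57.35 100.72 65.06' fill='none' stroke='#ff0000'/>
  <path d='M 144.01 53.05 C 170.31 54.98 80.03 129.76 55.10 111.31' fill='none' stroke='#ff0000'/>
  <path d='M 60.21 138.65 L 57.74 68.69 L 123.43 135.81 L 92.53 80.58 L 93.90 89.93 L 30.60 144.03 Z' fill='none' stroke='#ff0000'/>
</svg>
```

Since the viewBox matches the mm dimensions, user units are millimetres directly. The only transform is the Y-flip y_m = 152.90 − y_svg.

Shape 1 is a open polyline drawn with `<path>`. Its stroke #ff0000 means engrave at S242, F3562. After flipping Y the toolpath is (63.38,29.68) → (87.30,81.32) → (22.41,69.77) → (160.00,64.13) → (78.90,27.17).

Shape 2 is a cubic bezier drawn with `<path>`. Its stroke #ff0000 means engrave at S242, F3562. After flipping Y the toolpath is (53.11,41.66) → (47.27,51.99) → (46.88,61.76) → (50.91,70.59) → (58.31,78.13) → (68.04,83.99) → (79.04,87.81) → (90.29,89.22) → (100.72,87.84).

Shape 3 is a cubic bezier drawn with `<path>`. Its stroke #ff0000 means engrave at S242, F3562. After flipping Y the toolpath is (144.01,99.85) → (148.76,96.04) → (144.72,87.34) → (134.01,75.70) → (118.77,63.08) → (101.12,51.41) → (83.21,42.64) → (67.16,38.72) → (55.10,41.59).

Shape 4 is a closed polygon drawn with `<path>`. Its stroke #ff0000 means engrave at S242, F3562. After flipping Y the toolpath is (60.21,14.25) → (57.74,84.21) → (123.43,17.09) → (92.53,72.32) → (93.90,62.97) → (30.60,8.87) → (60.21,14.25), returning to the start.

(Gcodetools for Inkscape — laser output)
G21
G90
G00 X63.38 Y29.68
M4 S242
G1 X87.30 Y81.32 F3562
G1 X22.41 Y69.77 F3562
G1 X160.00 Y64.13 F3562
G1 X78.90 Y27.17 F3562
M5
G00 X53.11 Y41.66
M4 S242
G1 X47.27 Y51.99 F3562
G1 X46.88 Y61.76 F3562
G1 X50.91 Y70.59 F3562
G1 X58.31 Y78.13 F3562
G1 X68.04 Y83.99 F3562
G1 X79.04 Y87.81 F3562
G1 X90.29 Y89.22 F3562
G1 X100.72 Y87.84 F3562
M5
G00 X144.01 Y99.85
M4 S242
G1 X148.76 Y96.04 F3562
G1 X144.72 Y87.34 F3562
G1 X134.01 Y75.70 F3562
G1 X118.77 Y63.08 F3562
G1 X101.12 Y51.41 F3562
G1 X83.21 Y42.64 F3562
G1 X67.16 Y38.72 F3562
G1 X55.10 Y41.59 F3562
M5
G00 X60.21 Y14.25
M4 S242
G1 X57.74 Y84.21 F3562
G1 X123.43 Y17.09 F3562
G1 X92.53 Y72.32 F3562
G1 X93.90 Y62.97 F3562
G1 X30.60 Y8.87 F3562
G1 X60.21 Y14.25 F3562
M5
G00 X0.00 Y0.00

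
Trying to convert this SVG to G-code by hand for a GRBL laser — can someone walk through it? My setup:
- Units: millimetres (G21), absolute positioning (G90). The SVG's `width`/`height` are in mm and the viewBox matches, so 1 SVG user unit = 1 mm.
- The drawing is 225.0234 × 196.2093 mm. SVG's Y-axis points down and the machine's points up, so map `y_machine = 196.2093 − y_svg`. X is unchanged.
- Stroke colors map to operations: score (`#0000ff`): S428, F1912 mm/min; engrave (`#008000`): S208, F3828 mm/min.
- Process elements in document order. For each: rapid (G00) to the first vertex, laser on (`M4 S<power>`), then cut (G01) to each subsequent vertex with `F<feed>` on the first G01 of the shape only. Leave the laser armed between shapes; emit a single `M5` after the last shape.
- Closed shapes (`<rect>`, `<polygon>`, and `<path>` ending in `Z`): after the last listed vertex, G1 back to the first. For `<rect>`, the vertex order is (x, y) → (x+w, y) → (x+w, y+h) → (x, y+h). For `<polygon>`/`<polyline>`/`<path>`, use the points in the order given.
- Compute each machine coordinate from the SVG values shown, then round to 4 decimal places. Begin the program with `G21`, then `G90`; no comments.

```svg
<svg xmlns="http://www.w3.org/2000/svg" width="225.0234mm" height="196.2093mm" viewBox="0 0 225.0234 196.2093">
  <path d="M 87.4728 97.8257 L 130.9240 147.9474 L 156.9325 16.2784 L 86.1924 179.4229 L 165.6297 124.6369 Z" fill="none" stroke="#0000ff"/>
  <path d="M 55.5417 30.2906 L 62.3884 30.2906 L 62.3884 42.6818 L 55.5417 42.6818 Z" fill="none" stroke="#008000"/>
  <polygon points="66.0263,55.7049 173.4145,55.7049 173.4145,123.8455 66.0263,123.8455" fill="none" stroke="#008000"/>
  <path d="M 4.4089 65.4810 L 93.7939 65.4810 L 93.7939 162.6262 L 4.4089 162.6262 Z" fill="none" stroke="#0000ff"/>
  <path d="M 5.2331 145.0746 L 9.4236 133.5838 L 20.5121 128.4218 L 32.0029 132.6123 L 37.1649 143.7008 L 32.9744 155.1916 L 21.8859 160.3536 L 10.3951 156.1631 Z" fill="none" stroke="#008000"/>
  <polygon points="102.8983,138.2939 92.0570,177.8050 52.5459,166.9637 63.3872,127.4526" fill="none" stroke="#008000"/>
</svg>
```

1 u = 1 mm; y_m = 196.2093 − y.

[1] `<path>` closed polygon, #0000ff→score S428 F1912: (87.4728,98.3836) → (130.9240,48.2619) → (156.9325,179.9309) → (86.1924,16.7864) → (165.6297,71.5724) → (87.4728,98.3836) (closed)

[2] `<path>` rectangle, #008000→engrave S208 F3828: (55.5417,165.9187) → (62.3884,165.9187) → (62.3884,153.5275) → (55.5417,153.5275) → (55.5417,165.9187) (closed)

[3] `<polygon>` rectangle, #008000→engrave S208 F3828: (66.0263,140.5044) → (173.4145,140.5044) → (173.4145,72.3638) → (66.0263,72.3638) → (66.0263,140.5044) (closed)

[4] `<path>` rectangle, #0000ff→score S428 F1912: (4.4089,130.7283) → (93.7939,130.7283) → (93.7939,33.5831) → (4.4089,33.5831) → (4.4089,130.7283) (closed)

[5] `<path>` regular polygon, #008000→engrave S208 F3828: (5.2331,51.1347) → (9.4236,62.6255) → (20.5121,67.7875) → (32.0029,63.5970) → (37.1649,52.5085) → (32.9744,41.0177) → (21.8859,35.8557) → (10.3951,40.0462) → (5.2331,51.1347) (closed)

[6] `<polygon>` regular polygon, #008000→engrave S208 F3828: (102.8983,57.9154) → (92.0570,18.4043) → (52.5459,29.2456) → (63.3872,68.7567) → (102.8983,57.9154) (closed)

G21
G90
G00 X87.4728 Y98.3836
M4 S428
G01 X130.9240 Y48.2619 F1912
G01 X156.9325 Y179.9309
G01 X86.1924 Y16.7864
G01 X165.6297 Y71.5724
G01 X87.4728 Y98.3836
G00 X55.5417 Y165.9187
M4 S208
G01 X62.3884 Y165.9187 F3828
G01 X62.3884 Y153.5275
G01 X55.5417 Y153.5275
G01 X55.5417 Y165.9187
G00 X66.0263 Y140.5044
M4 S208
G01 X173.4145 Y140.5044 F3828
G01 X173.4145 Y72.3638
G01 X66.0263 Y72.3638
G01 X66.0263 Y140.5044
G00 X4.4089 Y130.7283
M4 S428
G01 X93.7939 Y130.7283 F1912
G01 X93.7939 Y33.5831
G01 X4.4089 Y33.5831
G01 X4.4089 Y130.7283
G00 X5.2331 Y51.1347
M4 S208
G01 X9.4236 Y62.6255 F3828
G01 X20.5121 Y67.7875
G01 X32.0029 Y63.5970
G01 X37.1649 Y52.5085
G01 X32.9744 Y41.0177
G01 X21.8859 Y35.8557
G01 X10.3951 Y40.0462
G01 X5.2331 Y51.1347
G00 X102.8983 Y57.9154
M4 S208
G01 X92.0570 Y18.4043 F3828
G01 X52.5459 Y29.2456
G01 X63.3872 Y68.7567
G01 X102.8983 Y57.9154
M5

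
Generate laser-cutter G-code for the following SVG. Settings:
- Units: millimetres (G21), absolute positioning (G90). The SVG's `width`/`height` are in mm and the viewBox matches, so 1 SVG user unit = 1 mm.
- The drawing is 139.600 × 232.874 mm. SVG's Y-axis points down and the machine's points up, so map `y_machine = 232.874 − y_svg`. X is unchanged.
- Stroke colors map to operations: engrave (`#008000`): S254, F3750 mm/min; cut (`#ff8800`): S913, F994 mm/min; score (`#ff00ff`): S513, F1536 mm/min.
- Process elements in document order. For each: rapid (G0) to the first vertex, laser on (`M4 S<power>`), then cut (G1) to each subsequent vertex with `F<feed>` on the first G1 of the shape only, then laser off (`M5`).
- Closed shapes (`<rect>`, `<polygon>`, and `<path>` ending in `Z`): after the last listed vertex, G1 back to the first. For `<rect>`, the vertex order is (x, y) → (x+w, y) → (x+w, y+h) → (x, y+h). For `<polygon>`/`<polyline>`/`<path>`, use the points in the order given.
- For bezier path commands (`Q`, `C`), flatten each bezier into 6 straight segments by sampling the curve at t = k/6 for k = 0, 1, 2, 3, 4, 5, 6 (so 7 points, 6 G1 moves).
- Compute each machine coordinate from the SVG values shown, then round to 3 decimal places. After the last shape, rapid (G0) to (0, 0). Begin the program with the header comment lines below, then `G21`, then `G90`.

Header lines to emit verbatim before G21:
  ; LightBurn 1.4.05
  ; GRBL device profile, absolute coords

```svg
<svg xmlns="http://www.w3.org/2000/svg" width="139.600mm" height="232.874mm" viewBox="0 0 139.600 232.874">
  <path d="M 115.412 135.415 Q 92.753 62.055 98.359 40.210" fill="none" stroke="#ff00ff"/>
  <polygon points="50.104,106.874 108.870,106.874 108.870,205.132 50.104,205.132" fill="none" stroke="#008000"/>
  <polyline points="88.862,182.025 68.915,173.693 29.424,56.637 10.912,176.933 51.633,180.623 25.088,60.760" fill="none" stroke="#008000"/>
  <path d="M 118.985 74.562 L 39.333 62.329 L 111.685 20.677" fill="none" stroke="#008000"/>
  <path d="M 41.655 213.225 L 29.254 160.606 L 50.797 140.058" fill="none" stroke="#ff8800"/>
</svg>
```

; LightBurn 1.4.05
; GRBL device profile, absolute coords
G21
G90
G0 X115.412 Y97.459
M4 S513
G1 X108.644 Y120.481 F1536
G1 X103.447 Y140.642
G1 X99.819 Y157.940
G1 X97.762 Y172.377
G1 X97.275 Y183.951
G1 X98.359 Y192.664
M5
G0 X50.104 Y126.000
M4 S254
G1 X108.870 Y126.000 F3750
G1 X108.870 Y27.742
G1 X50.104 Y27.742
G1 X50.104 Y126.000
M5
G0 X88.862 Y50.849
M4 S254
G1 X68.915 Y59.181 F3750
G1 X29.424 Y176.237
G1 X10.912 Y55.941
G1 X51.633 Y52.251
G1 X25.088 Y172.114
M5
G0 X118.985 Y158.312
M4 S254
G1 X39.333 Y170.545 F3750
G1 X111.685 Y212.197
M5
G0 X41.655 Y19.649
M4 S913
G1 X29.254 Y72.268 F994
G1 X50.797 Y92.816
M5
G0 X0.000 Y0.000

viewBox `0 0 139.600 232.874` with mm width/height → 1 unit = 1 mm. Flip: y_m = 232.874 − y_svg.

**Shape 1** — `<path>` quadratic bezier, stroke `#ff00ff` → score (S513, F1536). Control points (SVG): P0=(115.412,135.415), P1=(92.753,62.055), P2=(98.359,40.210); sampled at t=k/6. Machine vertices: (115.412,97.459) → (108.644,120.481) → (103.447,140.642) → (99.819,157.940) → (97.762,172.377) → (97.275,183.951) → (98.359,192.664). Open path.

**Shape 2** — `<polygon>` rectangle, stroke `#008000` → engrave (S254, F3750). Machine vertices: (50.104,126.000) → (108.870,126.000) → (108.870,27.742) → (50.104,27.742) → (50.104,126.000). Closed: final G1 returns to the first vertex.

**Shape 3** — `<polyline>` open polyline, stroke `#008000` → engrave (S254, F3750). Machine vertices: (88.862,50.849) → (68.915,59.181) → (29.424,176.237) → (10.912,55.941) → (51.633,52.251) → (25.088,172.114). Open path.

**Shape 4** — `<path>` open polyline, stroke `#008000` → engrave (S254, F3750). Machine vertices: (118.985,158.312) → (39.333,170.545) → (111.685,212.197). Open path.

**Shape 5** — `<path>` open polyline, stroke `#ff8800` → cut (S913, F994). Machine vertices: (41.655,19.649) → (29.254,72.268) → (50.797,92.816). Open path.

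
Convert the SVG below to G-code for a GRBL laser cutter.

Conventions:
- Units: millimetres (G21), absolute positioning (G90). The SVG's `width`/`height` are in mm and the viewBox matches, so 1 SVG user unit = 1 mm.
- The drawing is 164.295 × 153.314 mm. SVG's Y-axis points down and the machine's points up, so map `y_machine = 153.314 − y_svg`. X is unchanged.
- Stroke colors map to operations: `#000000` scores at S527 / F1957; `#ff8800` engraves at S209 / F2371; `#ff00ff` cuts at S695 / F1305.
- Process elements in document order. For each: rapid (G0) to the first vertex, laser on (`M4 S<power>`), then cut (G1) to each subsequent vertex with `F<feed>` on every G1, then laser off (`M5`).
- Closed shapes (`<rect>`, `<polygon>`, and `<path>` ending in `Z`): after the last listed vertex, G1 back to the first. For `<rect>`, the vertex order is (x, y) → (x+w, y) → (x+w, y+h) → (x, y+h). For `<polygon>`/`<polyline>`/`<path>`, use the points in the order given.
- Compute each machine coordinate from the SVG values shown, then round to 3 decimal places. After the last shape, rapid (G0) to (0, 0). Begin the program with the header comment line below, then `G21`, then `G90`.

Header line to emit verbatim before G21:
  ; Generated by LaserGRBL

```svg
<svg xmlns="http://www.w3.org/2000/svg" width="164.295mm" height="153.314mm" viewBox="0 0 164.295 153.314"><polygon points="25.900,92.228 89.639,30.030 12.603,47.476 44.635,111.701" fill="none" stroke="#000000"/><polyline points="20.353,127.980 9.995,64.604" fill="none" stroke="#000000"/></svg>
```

; Generated by LaserGRBL
G21
G90
G0 X25.900 Y61.086
M4 S527
G1 X89.639 Y123.284 F1957
G1 X12.603 Y105.838 F1957
G1 X44.635 Y41.613 F1957
G1 X25.900 Y61.086 F1957
M5
G0 X20.353 Y25.334
M4 S527
G1 X9.995 Y88.710 F1957
M5
G0 X0.000 Y0.000

Since the viewBox matches the mm dimensions, user units are millimetres directly. The only transform is the Y-flip y_m = 153.314 − y_svg.

Shape 1 is a closed polygon drawn with `<polygon>`. Its stroke #000000 means score at S527, F1957. After flipping Y the toolpath is (25.900,61.086) → (89.639,123.284) → (12.603,105.838) → (44.635,41.613) → (25.900,61.086), returning to the start.

Shape 2 is a line segment drawn with `<polyline>`. Its stroke #000000 means score at S527, F1957. After flipping Y the toolpath is (20.353,25.334) → (9.995,88.710).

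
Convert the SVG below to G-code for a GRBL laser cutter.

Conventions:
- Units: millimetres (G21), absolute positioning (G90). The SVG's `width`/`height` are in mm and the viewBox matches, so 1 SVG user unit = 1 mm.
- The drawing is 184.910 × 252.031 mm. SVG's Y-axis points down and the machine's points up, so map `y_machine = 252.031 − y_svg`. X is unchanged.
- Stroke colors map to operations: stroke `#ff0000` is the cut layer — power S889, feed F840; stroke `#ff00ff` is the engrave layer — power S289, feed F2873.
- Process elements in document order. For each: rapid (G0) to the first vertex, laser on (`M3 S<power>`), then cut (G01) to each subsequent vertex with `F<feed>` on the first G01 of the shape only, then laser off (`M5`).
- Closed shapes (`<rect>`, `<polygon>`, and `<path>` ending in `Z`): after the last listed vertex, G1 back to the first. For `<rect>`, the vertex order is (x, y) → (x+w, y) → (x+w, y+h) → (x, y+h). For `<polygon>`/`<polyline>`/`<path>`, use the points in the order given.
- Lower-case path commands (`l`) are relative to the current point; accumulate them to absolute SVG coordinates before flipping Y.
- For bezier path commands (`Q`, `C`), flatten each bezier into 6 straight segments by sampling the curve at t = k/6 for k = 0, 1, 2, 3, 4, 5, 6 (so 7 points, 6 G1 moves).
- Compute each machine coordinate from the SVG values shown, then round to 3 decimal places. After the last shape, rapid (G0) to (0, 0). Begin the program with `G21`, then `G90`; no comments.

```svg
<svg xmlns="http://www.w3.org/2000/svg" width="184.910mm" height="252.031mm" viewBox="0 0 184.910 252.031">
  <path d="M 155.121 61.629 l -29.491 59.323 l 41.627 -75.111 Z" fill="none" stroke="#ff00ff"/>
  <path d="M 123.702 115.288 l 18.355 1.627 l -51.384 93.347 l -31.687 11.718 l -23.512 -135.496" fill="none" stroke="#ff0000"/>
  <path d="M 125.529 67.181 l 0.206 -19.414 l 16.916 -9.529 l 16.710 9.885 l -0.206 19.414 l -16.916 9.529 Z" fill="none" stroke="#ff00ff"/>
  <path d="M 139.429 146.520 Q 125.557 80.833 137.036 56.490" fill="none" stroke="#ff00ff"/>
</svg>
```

viewBox `0 0 184.910 252.031` with mm width/height → 1 unit = 1 mm. Flip: y_m = 252.031 − y_svg.

**Shape 1** — `<path>` closed polygon, stroke `#ff00ff` → engrave (S289, F2873). Machine vertices: (155.121,190.402) → (125.630,131.079) → (167.257,206.190) → (155.121,190.402). Closed: final G1 returns to the first vertex.

**Shape 2** — `<path>` open polyline, stroke `#ff0000` → cut (S889, F840). Machine vertices: (123.702,136.743) → (142.057,135.116) → (90.673,41.769) → (58.986,30.051) → (35.474,165.547). Open path.

**Shape 3** — `<path>` regular polygon, stroke `#ff00ff` → engrave (S289, F2873). Machine vertices: (125.529,184.850) → (125.735,204.264) → (142.651,213.793) → (159.361,203.908) → (159.155,184.494) → (142.239,174.965) → (125.529,184.850). Closed: final G1 returns to the first vertex.

**Shape 4** — `<path>` quadratic bezier, stroke `#ff00ff` → engrave (S289, F2873). Control points (SVG): P0=(139.429,146.520), P1=(125.557,80.833), P2=(137.036,56.490); sampled at t=k/6. Machine vertices: (139.429,105.511) → (135.509,126.258) → (132.998,144.709) → (131.895,160.862) → (132.200,174.719) → (133.914,186.278) → (137.036,195.541). Open path.

G21
G90
G0 X155.121 Y190.402
M3 S289
G01 X125.630 Y131.079 F2873
G01 X167.257 Y206.190
G01 X155.121 Y190.402
M5
G0 X123.702 Y136.743
M3 S889
G01 X142.057 Y135.116 F840
G01 X90.673 Y41.769
G01 X58.986 Y30.051
G01 X35.474 Y165.547
M5
G0 X125.529 Y184.850
M3 S289
G01 X125.735 Y204.264 F2873
G01 X142.651 Y213.793
G01 X159.361 Y203.908
G01 X159.155 Y184.494
G01 X142.239 Y174.965
G01 X125.529 Y184.850
M5
G0 X139.429 Y105.511
M3 S289
G01 X135.509 Y126.258 F2873
G01 X132.998 Y144.709
G01 X131.895 Y160.862
G01 X132.200 Y174.719
G01 X133.914 Y186.278
G01 X137.036 Y195.541
M5
G0 X0.000 Y0.000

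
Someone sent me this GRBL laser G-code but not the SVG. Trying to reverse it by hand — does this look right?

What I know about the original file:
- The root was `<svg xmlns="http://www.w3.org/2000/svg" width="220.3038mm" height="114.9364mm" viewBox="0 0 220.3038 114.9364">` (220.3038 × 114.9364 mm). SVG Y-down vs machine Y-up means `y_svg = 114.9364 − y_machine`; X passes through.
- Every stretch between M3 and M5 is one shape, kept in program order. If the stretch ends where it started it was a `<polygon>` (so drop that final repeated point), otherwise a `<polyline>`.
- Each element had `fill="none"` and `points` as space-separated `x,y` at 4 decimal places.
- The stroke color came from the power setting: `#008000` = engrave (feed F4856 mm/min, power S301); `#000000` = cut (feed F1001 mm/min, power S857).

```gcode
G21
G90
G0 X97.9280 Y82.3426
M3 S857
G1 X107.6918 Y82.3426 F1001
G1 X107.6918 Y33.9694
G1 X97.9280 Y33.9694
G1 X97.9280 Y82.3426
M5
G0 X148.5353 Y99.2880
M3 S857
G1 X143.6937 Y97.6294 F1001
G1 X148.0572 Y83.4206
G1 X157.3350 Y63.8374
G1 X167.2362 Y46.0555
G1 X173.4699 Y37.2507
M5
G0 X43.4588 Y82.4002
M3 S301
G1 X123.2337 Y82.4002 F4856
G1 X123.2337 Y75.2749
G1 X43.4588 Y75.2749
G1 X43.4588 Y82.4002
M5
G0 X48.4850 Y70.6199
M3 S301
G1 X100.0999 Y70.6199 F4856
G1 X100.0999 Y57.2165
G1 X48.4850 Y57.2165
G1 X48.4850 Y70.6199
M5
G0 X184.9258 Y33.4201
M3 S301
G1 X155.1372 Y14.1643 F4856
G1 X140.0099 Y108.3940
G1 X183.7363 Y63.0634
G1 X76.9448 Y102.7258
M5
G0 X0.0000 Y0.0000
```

Machine Y-up, SVG Y-down with viewBox height 114.9364, so y_svg = 114.9364 − y_machine; X carries over.

Run 1: the run's S857 means `#000000` (cut). The run returns to its start, so emit a `<polygon>` with points (Y-flipped): 97.9280,32.5938 107.6918,32.5938 107.6918,80.9670 97.9280,80.9670.

Run 2: the run's S857 means `#000000` (cut). The run is open, so emit a `<polyline>` with points (Y-flipped): 148.5353,15.6484 143.6937,17.3070 148.0572,31.5158 157.3350,51.0990 167.2362,68.8809 173.4699,77.6857.

Run 3: power S301 maps to stroke `#008000` (engrave). The run returns to its start, so emit a `<polygon>` with points (Y-flipped): 43.4588,32.5362 123.2337,32.5362 123.2337,39.6615 43.4588,39.6615.

Run 4: power S301 maps to stroke `#008000` (engrave). The run returns to its start, so emit a `<polygon>` with points (Y-flipped): 48.4850,44.3165 100.0999,44.3165 100.0999,57.7199 48.4850,57.7199.

Run 5: S301 ⇒ engrave layer `#008000`. The run is open, so emit a `<polyline>` with points (Y-flipped): 184.9258,81.5163 155.1372,100.7721 140.0099,6.5424 183.7363,51.8730 76.9448,12.2106.

<svg xmlns="http://www.w3.org/2000/svg" width="220.3038mm" height="114.9364mm" viewBox="0 0 220.3038 114.9364">
  <polygon points="97.9280,32.5938 107.6918,32.5938 107.6918,80.9670 97.9280,80.9670" fill="none" stroke="#000000"/>
  <polyline points="148.5353,15.6484 143.6937,17.3070 148.0572,31.5158 157.3350,51.0990 167.2362,68.8809 173.4699,77.6857" fill="none" stroke="#000000"/>
  <polygon points="43.4588,32.5362 123.2337,32.5362 123.2337,39.6615 43.4588,39.6615" fill="none" stroke="#008000"/>
  <polygon points="48.4850,44.3165 100.0999,44.3165 100.0999,57.7199 48.4850,57.7199" fill="none" stroke="#008000"/>
  <polyline points="184.9258,81.5163 155.1372,100.7721 140.0099,6.5424 183.7363,51.8730 76.9448,12.2106" fill="none" stroke="#008000"/>
</svg>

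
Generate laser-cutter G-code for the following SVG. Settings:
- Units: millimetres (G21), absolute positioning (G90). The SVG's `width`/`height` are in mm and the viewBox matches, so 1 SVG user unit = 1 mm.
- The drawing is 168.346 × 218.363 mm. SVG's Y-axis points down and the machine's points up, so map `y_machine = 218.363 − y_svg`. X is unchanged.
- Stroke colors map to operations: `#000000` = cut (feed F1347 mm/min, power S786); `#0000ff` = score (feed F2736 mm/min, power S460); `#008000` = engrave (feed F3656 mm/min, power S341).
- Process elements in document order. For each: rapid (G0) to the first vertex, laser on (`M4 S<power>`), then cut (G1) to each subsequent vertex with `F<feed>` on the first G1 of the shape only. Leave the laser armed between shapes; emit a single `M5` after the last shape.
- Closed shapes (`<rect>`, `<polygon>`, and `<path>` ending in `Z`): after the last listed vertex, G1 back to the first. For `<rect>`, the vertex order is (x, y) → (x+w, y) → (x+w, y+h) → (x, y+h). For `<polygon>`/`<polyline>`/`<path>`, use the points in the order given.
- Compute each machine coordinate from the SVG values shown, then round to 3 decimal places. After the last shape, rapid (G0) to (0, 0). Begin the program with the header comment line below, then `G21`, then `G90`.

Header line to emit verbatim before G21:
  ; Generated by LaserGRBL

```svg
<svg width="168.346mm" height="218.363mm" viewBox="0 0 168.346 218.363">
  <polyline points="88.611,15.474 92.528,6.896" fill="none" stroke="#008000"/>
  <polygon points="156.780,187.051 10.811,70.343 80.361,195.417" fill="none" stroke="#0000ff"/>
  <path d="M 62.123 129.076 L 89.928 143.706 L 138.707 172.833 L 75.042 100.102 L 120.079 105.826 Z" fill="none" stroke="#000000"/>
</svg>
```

; Generated by LaserGRBL
G21
G90
G0 X88.611 Y202.889
M4 S341
G1 X92.528 Y211.467 F3656
G0 X156.780 Y31.312
M4 S460
G1 X10.811 Y148.020 F2736
G1 X80.361 Y22.946
G1 X156.780 Y31.312
G0 X62.123 Y89.287
M4 S786
G1 X89.928 Y74.657 F1347
G1 X138.707 Y45.530
G1 X75.042 Y118.261
G1 X120.079 Y112.537
G1 X62.123 Y89.287
M5
G0 X0.000 Y0.000

viewBox `0 0 168.346 218.363` with mm width/height → 1 unit = 1 mm. Flip: y_m = 218.363 − y_svg.

**Shape 1** — `<polyline>` line segment, stroke `#008000` → engrave (S341, F3656). Machine vertices: (88.611,202.889) → (92.528,211.467). Open path.

**Shape 2** — `<polygon>` closed polygon, stroke `#0000ff` → score (S460, F2736). Machine vertices: (156.780,31.312) → (10.811,148.020) → (80.361,22.946) → (156.780,31.312). Closed: final G1 returns to the first vertex.

**Shape 3** — `<path>` closed polygon, stroke `#000000` → cut (S786, F1347). Machine vertices: (62.123,89.287) → (89.928,74.657) → (138.707,45.530) → (75.042,118.261) → (120.079,112.537) → (62.123,89.287). Closed: final G1 returns to the first vertex.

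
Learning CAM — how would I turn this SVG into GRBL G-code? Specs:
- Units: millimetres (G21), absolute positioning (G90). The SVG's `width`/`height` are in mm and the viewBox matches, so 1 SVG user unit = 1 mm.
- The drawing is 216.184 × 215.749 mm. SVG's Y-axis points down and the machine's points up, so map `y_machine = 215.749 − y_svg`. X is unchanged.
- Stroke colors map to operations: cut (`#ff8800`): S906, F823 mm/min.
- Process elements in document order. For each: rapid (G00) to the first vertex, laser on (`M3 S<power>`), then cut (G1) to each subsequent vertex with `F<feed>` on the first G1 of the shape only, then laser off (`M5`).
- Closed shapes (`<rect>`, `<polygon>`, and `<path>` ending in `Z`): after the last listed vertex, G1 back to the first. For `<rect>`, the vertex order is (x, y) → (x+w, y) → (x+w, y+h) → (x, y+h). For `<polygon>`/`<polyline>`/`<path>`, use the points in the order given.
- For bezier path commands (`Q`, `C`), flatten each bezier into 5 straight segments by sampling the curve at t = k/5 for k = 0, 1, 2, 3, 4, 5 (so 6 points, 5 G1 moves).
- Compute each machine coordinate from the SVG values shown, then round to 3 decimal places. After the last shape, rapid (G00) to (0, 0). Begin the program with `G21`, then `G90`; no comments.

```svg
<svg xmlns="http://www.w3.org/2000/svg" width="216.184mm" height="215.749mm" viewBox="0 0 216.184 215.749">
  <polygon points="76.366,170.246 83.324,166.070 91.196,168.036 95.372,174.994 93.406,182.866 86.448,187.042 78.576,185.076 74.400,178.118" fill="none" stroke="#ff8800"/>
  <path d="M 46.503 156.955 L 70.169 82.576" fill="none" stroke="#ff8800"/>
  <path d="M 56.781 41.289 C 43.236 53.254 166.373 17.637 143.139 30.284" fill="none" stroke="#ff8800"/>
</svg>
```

G21
G90
G00 X76.366 Y45.503
M3 S906
G1 X83.324 Y49.679 F823
G1 X91.196 Y47.713
G1 X95.372 Y40.755
G1 X93.406 Y32.883
G1 X86.448 Y28.707
G1 X78.576 Y30.673
G1 X74.400 Y37.631
G1 X76.366 Y45.503
M5
G00 X46.503 Y58.794
M3 S906
G1 X70.169 Y133.173 F823
M5
G00 X56.781 Y174.460
M3 S906
G1 X62.791 Y172.224 F823
G1 X88.019 Y176.807
G1 X118.877 Y183.609
G1 X141.779 Y188.028
G1 X143.139 Y185.465
M5
G00 X0.000 Y0.000

1 u = 1 mm; y_m = 215.749 − y.

[1] `<polygon>` regular polygon, #ff8800→cut S906 F823: (76.366,45.503) → (83.324,49.679) → (91.196,47.713) → (95.372,40.755) → (93.406,32.883) → (86.448,28.707) → (78.576,30.673) → (74.400,37.631) → (76.366,45.503) (closed)

[2] `<path>` line segment, #ff8800→cut S906 F823: (46.503,58.794) → (70.169,133.173)

[3] `<path>` cubic bezier, #ff8800→cut S906 F823: (56.781,174.460) → (62.791,172.224) → (88.019,176.807) → (118.877,183.609) → (141.779,188.028) → (143.139,185.465)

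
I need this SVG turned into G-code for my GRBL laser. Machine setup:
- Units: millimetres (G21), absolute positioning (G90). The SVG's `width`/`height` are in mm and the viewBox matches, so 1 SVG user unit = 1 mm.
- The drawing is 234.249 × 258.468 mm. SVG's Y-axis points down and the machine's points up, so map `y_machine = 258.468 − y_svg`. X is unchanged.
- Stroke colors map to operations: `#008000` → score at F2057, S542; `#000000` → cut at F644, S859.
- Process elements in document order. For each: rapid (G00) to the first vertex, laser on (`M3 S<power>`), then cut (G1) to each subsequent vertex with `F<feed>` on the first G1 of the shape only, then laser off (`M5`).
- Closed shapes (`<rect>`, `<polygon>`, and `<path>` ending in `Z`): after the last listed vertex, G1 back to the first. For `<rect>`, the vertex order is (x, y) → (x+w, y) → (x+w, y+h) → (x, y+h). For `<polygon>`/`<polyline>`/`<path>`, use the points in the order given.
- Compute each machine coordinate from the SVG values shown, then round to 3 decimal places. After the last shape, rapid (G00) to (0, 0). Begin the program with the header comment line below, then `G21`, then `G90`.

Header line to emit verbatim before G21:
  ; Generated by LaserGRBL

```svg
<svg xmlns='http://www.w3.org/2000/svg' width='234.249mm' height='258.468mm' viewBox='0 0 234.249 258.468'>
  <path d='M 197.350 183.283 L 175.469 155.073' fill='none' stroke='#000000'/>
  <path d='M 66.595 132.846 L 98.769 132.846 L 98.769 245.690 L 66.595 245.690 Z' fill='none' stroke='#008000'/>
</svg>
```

1 u = 1 mm; y_m = 258.468 − y.

[1] `<path>` line segment, #000000→cut S859 F644: (197.350,75.185) → (175.469,103.395)

[2] `<path>` rectangle, #008000→score S542 F2057: (66.595,125.622) → (98.769,125.622) → (98.769,12.778) → (66.595,12.778) → (66.595,125.622) (closed)

; Generated by LaserGRBL
G21
G90
G00 X197.350 Y75.185
M3 S859
G1 X175.469 Y103.395 F644
M5
G00 X66.595 Y125.622
M3 S542
G1 X98.769 Y125.622 F2057
G1 X98.769 Y12.778
G1 X66.595 Y12.778
G1 X66.595 Y125.622
M5
G00 X0.000 Y0.000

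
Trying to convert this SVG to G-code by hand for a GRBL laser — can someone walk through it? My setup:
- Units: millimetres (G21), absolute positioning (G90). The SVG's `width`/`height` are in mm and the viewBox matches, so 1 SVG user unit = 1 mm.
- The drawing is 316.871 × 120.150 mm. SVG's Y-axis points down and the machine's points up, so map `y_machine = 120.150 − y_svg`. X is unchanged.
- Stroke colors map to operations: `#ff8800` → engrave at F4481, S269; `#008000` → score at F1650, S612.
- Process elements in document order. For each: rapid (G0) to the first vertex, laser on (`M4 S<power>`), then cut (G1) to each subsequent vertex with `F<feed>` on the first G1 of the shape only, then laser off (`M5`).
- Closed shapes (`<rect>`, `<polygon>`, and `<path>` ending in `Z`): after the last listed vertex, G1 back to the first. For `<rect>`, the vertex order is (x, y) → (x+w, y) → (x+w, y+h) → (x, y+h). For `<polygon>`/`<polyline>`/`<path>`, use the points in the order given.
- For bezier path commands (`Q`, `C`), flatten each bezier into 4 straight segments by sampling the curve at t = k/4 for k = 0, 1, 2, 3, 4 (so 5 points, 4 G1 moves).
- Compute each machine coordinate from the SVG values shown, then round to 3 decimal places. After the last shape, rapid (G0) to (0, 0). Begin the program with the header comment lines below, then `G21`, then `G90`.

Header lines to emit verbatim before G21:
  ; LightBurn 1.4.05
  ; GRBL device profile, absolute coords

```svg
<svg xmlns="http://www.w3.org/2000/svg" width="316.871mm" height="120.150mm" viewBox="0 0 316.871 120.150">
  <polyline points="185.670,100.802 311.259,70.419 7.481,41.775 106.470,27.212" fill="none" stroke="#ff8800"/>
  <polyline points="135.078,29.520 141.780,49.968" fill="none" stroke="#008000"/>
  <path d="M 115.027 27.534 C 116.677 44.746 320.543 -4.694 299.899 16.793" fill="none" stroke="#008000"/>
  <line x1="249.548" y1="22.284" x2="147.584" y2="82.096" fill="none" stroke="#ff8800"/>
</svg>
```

; LightBurn 1.4.05
; GRBL device profile, absolute coords
G21
G90
G0 X185.670 Y19.348
M4 S269
G1 X311.259 Y49.731 F4481
G1 X7.481 Y78.375
G1 X106.470 Y92.938
M5
G0 X135.078 Y90.630
M4 S612
G1 X141.780 Y70.182 F1650
M5
G0 X115.027 Y92.616
M4 S612
G1 X147.512 Y90.055 F1650
G1 X215.823 Y99.590
G1 X279.954 Y108.323
G1 X299.899 Y103.357
M5
G0 X249.548 Y97.866
M4 S269
G1 X147.584 Y38.054 F4481
M5
G0 X0.000 Y0.000

viewBox `0 0 316.871 120.150` with mm width/height → 1 unit = 1 mm. Flip: y_m = 120.150 − y_svg.

**Shape 1** — `<polyline>` open polyline, stroke `#ff8800` → engrave (S269, F4481). Machine vertices: (185.670,19.348) → (311.259,49.731) → (7.481,78.375) → (106.470,92.938). Open path.

**Shape 2** — `<polyline>` line segment, stroke `#008000` → score (S612, F1650). Machine vertices: (135.078,90.630) → (141.780,70.182). Open path.

**Shape 3** — `<path>` cubic bezier, stroke `#008000` → score (S612, F1650). Control points (SVG): P0=(115.027,27.534), P1=(116.677,44.746), P2=(320.543,-4.694), P3=(299.899,16.793); sampled at t=k/4. Machine vertices: (115.027,92.616) → (147.512,90.055) → (215.823,99.590) → (279.954,108.323) → (299.899,103.357). Open path.

**Shape 4** — `<line>` line segment, stroke `#ff8800` → engrave (S269, F4481). Machine vertices: (249.548,97.866) → (147.584,38.054). Open path.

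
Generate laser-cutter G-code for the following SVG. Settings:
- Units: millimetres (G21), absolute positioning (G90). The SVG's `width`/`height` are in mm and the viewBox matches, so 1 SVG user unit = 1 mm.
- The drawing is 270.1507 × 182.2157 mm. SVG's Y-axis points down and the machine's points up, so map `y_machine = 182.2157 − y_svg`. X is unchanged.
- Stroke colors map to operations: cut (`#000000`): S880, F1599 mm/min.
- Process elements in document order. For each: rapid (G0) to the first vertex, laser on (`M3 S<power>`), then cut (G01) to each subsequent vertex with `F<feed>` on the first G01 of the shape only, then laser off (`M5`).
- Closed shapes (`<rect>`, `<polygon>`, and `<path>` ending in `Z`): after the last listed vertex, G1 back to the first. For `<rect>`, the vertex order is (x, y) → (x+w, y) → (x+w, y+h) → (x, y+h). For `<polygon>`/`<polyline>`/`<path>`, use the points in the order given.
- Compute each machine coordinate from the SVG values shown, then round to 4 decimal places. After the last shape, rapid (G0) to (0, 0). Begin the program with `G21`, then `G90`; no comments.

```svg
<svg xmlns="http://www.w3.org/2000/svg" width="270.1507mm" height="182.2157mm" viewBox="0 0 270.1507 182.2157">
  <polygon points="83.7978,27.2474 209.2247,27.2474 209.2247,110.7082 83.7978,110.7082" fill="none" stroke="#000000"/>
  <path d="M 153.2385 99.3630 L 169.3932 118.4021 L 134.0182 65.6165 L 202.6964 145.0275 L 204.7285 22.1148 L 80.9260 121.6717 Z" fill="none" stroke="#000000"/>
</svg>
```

G21
G90
G0 X83.7978 Y154.9683
M3 S880
G01 X209.2247 Y154.9683 F1599
G01 X209.2247 Y71.5075
G01 X83.7978 Y71.5075
G01 X83.7978 Y154.9683
M5
G0 X153.2385 Y82.8527
M3 S880
G01 X169.3932 Y63.8136 F1599
G01 X134.0182 Y116.5992
G01 X202.6964 Y37.1882
G01 X204.7285 Y160.1009
G01 X80.9260 Y60.5440
G01 X153.2385 Y82.8527
M5
G0 X0.0000 Y0.0000

viewBox `0 0 270.1507 182.2157` with mm width/height → 1 unit = 1 mm. Flip: y_m = 182.2157 − y_svg.

**Shape 1** — `<polygon>` rectangle, stroke `#000000` → cut (S880, F1599). Machine vertices: (83.7978,154.9683) → (209.2247,154.9683) → (209.2247,71.5075) → (83.7978,71.5075) → (83.7978,154.9683). Closed: final G1 returns to the first vertex.

**Shape 2** — `<path>` closed polygon, stroke `#000000` → cut (S880, F1599). Machine vertices: (153.2385,82.8527) → (169.3932,63.8136) → (134.0182,116.5992) → (202.6964,37.1882) → (204.7285,160.1009) → (80.9260,60.5440) → (153.2385,82.8527). Closed: final G1 returns to the first vertex.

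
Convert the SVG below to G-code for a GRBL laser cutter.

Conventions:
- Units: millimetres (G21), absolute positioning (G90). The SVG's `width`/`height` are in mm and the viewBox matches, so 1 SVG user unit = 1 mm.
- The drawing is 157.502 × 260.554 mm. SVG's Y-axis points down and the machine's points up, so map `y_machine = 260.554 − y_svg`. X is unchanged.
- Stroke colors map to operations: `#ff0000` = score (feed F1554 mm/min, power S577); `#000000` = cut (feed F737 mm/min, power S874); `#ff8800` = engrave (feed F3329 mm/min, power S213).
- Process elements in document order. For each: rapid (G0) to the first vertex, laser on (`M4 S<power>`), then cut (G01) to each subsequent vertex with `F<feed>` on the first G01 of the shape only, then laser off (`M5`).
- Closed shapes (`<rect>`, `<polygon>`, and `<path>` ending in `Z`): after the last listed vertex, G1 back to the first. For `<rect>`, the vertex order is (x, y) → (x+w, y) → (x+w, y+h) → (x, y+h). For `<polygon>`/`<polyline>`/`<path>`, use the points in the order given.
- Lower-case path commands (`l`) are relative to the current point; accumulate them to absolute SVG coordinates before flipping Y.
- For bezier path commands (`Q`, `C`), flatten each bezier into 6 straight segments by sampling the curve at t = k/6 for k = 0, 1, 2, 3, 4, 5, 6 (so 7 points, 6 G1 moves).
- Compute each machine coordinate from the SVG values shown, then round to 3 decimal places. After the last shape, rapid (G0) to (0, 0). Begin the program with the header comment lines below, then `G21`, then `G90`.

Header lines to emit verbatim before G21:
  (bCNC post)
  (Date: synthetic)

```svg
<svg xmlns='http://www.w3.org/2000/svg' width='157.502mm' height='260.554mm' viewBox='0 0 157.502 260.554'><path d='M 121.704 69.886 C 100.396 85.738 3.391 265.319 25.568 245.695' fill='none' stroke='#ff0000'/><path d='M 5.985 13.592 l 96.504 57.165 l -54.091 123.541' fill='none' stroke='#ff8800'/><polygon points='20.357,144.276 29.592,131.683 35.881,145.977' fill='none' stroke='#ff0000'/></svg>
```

(bCNC post)
(Date: synthetic)
G21
G90
G0 X121.704 Y190.668
M4 S577
G01 X105.644 Y170.778 F1554
G01 X82.381 Y133.682
G01 X57.329 Y89.460
G01 X35.901 Y48.195
G01 X23.509 Y19.967
G01 X25.568 Y14.859
M5
G0 X5.985 Y246.962
M4 S213
G01 X102.489 Y189.797 F3329
G01 X48.398 Y66.256
M5
G0 X20.357 Y116.278
M4 S577
G01 X29.592 Y128.871 F1554
G01 X35.881 Y114.577
G01 X20.357 Y116.278
M5
G0 X0.000 Y0.000

viewBox `0 0 157.502 260.554` with mm width/height → 1 unit = 1 mm. Flip: y_m = 260.554 − y_svg.

**Shape 1** — `<path>` cubic bezier, stroke `#ff0000` → score (S577, F1554). Control points (SVG): P0=(121.704,69.886), P1=(100.396,85.738), P2=(3.391,265.319), P3=(25.568,245.695); sampled at t=k/6. Machine vertices: (121.704,190.668) → (105.644,170.778) → (82.381,133.682) → (57.329,89.460) → (35.901,48.195) → (23.509,19.967) → (25.568,14.859). Open path.

**Shape 2** — `<path>` open polyline, stroke `#ff8800` → engrave (S213, F3329). Machine vertices: (5.985,246.962) → (102.489,189.797) → (48.398,66.256). Open path.

**Shape 3** — `<polygon>` regular polygon, stroke `#ff0000` → score (S577, F1554). Machine vertices: (20.357,116.278) → (29.592,128.871) → (35.881,114.577) → (20.357,116.278). Closed: final G1 returns to the first vertex.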